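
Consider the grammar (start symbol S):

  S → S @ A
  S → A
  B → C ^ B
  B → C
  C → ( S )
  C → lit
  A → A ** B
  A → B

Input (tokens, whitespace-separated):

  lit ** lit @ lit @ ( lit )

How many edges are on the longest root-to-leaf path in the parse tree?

[S [S [S [A [A [B [C lit]]] ** [B [C lit]]]] @ [A [B [C lit]]]] @ [A [B [C ( [S [A [B [C lit]]]] )]]]]

8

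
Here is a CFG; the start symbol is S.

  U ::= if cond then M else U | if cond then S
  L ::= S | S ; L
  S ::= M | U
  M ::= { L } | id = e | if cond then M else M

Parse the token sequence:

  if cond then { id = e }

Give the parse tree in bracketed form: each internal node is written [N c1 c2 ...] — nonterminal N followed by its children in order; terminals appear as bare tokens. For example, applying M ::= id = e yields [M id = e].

[S [U if cond then [S [M { [L [S [M id = e]]] }]]]]

S
U
if cond then S
if cond then M
if cond then { L }
if cond then { S }
if cond then { M }
if cond then { id = e }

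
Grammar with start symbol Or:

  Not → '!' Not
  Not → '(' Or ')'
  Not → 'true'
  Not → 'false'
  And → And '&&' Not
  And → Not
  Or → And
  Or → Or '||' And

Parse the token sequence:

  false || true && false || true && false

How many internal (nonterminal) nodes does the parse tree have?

13

[Or [Or [Or [And [Not false]]] || [And [And [Not true]] && [Not false]]] || [And [And [Not true]] && [Not false]]]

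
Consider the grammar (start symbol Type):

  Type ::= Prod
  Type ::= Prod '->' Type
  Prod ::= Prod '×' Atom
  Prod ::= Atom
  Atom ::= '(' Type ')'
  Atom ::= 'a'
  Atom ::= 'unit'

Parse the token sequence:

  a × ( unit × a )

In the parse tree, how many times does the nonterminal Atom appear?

[Type [Prod [Prod [Atom a]] × [Atom ( [Type [Prod [Prod [Atom unit]] × [Atom a]]] )]]]

4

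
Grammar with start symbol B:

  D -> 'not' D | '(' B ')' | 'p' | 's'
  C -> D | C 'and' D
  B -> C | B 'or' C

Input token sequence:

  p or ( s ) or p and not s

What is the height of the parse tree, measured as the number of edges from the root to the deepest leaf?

[B [B [B [C [D p]]] or [C [D ( [B [C [D s]]] )]]] or [C [C [D p]] and [D not [D s]]]]

7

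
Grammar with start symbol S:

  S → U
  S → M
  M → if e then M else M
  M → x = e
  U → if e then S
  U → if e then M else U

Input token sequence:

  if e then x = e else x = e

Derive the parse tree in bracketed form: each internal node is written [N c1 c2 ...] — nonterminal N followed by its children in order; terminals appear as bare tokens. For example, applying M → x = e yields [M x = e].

[S [M if e then [M x = e] else [M x = e]]]

S
M
if e then M else M
if e then x = e else M
if e then x = e else x = e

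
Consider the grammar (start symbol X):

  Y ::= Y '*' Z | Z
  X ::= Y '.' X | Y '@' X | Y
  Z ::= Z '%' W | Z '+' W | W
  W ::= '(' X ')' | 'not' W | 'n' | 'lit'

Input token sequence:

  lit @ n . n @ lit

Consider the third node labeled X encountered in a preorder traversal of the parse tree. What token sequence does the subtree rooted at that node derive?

[X [Y [Z [W lit]]] @ [X [Y [Z [W n]]] . [X [Y [Z [W n]]] @ [X [Y [Z [W lit]]]]]]]

n @ lit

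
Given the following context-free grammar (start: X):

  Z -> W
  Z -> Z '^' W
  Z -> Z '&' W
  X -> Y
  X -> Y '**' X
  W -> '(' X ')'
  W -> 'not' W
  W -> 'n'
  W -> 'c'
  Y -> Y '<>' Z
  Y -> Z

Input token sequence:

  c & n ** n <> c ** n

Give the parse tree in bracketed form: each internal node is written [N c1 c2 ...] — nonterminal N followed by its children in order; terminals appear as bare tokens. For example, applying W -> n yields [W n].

[X [Y [Z [Z [W c]] & [W n]]] ** [X [Y [Y [Z [W n]]] <> [Z [W c]]] ** [X [Y [Z [W n]]]]]]

X
Y ** X
Z ** X
Z & W ** X
W & W ** X
c & W ** X
c & n ** X
c & n ** Y ** X
c & n ** Y <> Z ** X
c & n ** Z <> Z ** X
c & n ** W <> Z ** X
c & n ** n <> Z ** X
c & n ** n <> W ** X
c & n ** n <> c ** X
c & n ** n <> c ** Y
c & n ** n <> c ** Z
c & n ** n <> c ** W
c & n ** n <> c ** n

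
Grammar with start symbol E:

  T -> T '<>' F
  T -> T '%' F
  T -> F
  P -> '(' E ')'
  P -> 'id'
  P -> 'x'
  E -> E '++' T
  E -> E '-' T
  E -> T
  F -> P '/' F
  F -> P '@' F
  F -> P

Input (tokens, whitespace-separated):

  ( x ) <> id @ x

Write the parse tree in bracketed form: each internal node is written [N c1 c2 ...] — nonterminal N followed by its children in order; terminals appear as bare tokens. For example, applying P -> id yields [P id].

E
T
T <> F
F <> F
P <> F
( E ) <> F
( T ) <> F
( F ) <> F
( P ) <> F
( x ) <> F
( x ) <> P @ F
( x ) <> id @ F
( x ) <> id @ P
( x ) <> id @ x

[E [T [T [F [P ( [E [T [F [P x]]]] )]]] <> [F [P id] @ [F [P x]]]]]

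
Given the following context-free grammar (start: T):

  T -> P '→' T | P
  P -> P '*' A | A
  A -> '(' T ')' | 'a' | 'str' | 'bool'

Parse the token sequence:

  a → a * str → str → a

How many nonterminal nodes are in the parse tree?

[T [P [A a]] → [T [P [P [A a]] * [A str]] → [T [P [A str]] → [T [P [A a]]]]]]

14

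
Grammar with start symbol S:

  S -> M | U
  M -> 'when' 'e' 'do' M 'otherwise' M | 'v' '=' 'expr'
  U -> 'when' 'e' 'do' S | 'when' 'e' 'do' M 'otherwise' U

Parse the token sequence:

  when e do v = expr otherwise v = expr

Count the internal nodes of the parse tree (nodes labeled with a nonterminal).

[S [M when e do [M v = expr] otherwise [M v = expr]]]

4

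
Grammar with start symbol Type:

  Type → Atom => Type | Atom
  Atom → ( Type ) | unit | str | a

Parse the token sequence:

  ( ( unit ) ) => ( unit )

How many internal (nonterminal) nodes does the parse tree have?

10

[Type [Atom ( [Type [Atom ( [Type [Atom unit]] )]] )] => [Type [Atom ( [Type [Atom unit]] )]]]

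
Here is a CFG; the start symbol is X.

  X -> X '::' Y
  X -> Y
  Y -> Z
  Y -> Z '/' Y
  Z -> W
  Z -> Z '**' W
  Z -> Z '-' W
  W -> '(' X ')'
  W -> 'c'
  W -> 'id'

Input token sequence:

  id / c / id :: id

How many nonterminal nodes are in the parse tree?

14

[X [X [Y [Z [W id]] / [Y [Z [W c]] / [Y [Z [W id]]]]]] :: [Y [Z [W id]]]]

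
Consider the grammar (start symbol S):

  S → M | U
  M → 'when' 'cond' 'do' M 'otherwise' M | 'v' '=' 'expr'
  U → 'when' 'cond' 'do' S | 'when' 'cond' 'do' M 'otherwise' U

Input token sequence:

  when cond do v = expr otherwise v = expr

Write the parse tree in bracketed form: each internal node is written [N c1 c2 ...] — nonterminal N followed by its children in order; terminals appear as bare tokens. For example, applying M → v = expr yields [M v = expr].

[S [M when cond do [M v = expr] otherwise [M v = expr]]]

S
M
when cond do M otherwise M
when cond do v = expr otherwise M
when cond do v = expr otherwise v = expr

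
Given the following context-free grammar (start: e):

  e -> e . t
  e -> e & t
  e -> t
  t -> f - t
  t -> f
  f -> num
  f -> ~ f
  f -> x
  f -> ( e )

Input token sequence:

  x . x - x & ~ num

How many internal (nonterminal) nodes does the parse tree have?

[e [e [e [t [f x]]] . [t [f x] - [t [f x]]]] & [t [f ~ [f num]]]]

12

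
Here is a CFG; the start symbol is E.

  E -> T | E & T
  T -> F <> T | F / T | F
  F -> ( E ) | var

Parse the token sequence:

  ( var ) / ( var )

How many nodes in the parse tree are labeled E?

3

[E [T [F ( [E [T [F var]]] )] / [T [F ( [E [T [F var]]] )]]]]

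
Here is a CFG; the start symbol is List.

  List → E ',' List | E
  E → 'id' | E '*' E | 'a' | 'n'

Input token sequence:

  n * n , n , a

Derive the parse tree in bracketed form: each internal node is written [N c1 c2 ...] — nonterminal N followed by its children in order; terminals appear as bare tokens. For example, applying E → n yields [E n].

List
E , List
E * E , List
n * E , List
n * n , List
n * n , E , List
n * n , n , List
n * n , n , E
n * n , n , a

[List [E [E n] * [E n]] , [List [E n] , [List [E a]]]]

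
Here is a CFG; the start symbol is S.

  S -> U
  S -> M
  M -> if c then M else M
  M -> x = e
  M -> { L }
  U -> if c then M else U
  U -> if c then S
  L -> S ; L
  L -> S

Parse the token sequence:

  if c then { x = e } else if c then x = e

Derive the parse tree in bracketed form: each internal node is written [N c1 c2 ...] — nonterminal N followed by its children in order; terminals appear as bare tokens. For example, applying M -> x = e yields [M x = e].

S
U
if c then M else U
if c then { L } else U
if c then { S } else U
if c then { M } else U
if c then { x = e } else U
if c then { x = e } else if c then S
if c then { x = e } else if c then M
if c then { x = e } else if c then x = e

[S [U if c then [M { [L [S [M x = e]]] }] else [U if c then [S [M x = e]]]]]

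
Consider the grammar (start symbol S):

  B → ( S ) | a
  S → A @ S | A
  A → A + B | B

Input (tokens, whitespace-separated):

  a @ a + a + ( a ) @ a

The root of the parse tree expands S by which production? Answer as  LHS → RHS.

S → A @ S

[S [A [B a]] @ [S [A [A [A [B a]] + [B a]] + [B ( [S [A [B a]]] )]] @ [S [A [B a]]]]]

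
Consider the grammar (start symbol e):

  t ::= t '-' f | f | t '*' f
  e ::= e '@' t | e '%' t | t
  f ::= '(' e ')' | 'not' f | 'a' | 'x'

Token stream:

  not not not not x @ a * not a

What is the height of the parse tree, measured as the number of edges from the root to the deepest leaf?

8

[e [e [t [f not [f not [f not [f not [f x]]]]]]] @ [t [t [f a]] * [f not [f a]]]]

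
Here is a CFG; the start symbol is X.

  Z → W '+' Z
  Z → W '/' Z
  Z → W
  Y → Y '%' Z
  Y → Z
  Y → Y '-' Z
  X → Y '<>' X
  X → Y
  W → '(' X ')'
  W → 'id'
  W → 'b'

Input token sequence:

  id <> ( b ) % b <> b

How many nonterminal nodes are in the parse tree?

[X [Y [Z [W id]]] <> [X [Y [Y [Z [W ( [X [Y [Z [W b]]]] )]]] % [Z [W b]]] <> [X [Y [Z [W b]]]]]]

19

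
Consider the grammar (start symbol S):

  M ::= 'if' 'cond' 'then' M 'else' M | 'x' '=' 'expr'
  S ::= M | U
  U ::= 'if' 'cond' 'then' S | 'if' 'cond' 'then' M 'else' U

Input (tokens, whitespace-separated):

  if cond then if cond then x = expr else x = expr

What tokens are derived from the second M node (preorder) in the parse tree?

[S [U if cond then [S [M if cond then [M x = expr] else [M x = expr]]]]]

x = expr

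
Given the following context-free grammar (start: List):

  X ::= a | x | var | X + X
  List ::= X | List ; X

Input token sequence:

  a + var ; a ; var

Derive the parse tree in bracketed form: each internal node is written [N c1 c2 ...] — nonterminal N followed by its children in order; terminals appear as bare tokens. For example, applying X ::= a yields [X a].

List
List ; X
List ; X ; X
X ; X ; X
X + X ; X ; X
a + X ; X ; X
a + var ; X ; X
a + var ; a ; X
a + var ; a ; var

[List [List [List [X [X a] + [X var]]] ; [X a]] ; [X var]]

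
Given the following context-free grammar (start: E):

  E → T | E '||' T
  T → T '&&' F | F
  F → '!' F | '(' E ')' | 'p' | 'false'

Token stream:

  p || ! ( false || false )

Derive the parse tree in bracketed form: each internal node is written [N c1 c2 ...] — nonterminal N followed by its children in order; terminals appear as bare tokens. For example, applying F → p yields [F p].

[E [E [T [F p]]] || [T [F ! [F ( [E [E [T [F false]]] || [T [F false]]] )]]]]

E
E || T
T || T
F || T
p || T
p || F
p || ! F
p || ! ( E )
p || ! ( E || T )
p || ! ( T || T )
p || ! ( F || T )
p || ! ( false || T )
p || ! ( false || F )
p || ! ( false || false )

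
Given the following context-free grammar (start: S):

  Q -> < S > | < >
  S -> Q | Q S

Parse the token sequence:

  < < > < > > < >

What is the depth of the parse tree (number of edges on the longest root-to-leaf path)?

[S [Q < [S [Q < >] [S [Q < >]]] >] [S [Q < >]]]

5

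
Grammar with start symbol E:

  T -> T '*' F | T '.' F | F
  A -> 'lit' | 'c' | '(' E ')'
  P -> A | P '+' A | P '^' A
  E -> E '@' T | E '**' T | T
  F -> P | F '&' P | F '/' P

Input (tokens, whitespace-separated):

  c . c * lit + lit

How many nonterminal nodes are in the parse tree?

[E [T [T [T [F [P [A c]]]] . [F [P [A c]]]] * [F [P [P [A lit]] + [A lit]]]]]

15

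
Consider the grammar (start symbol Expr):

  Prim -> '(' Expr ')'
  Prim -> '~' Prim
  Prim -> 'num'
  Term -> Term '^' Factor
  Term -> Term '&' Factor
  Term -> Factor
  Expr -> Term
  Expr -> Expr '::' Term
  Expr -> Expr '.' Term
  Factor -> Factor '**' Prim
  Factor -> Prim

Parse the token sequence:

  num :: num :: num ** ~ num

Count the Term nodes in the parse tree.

[Expr [Expr [Expr [Term [Factor [Prim num]]]] :: [Term [Factor [Prim num]]]] :: [Term [Factor [Factor [Prim num]] ** [Prim ~ [Prim num]]]]]

3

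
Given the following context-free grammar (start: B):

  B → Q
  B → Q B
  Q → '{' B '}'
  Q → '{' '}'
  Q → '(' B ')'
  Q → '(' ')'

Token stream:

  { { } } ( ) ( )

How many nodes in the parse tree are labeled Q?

[B [Q { [B [Q { }]] }] [B [Q ( )] [B [Q ( )]]]]

4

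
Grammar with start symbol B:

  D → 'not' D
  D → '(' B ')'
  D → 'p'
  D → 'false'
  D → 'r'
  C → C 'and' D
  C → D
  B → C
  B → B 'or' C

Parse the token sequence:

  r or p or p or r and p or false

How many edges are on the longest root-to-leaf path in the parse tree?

7

[B [B [B [B [B [C [D r]]] or [C [D p]]] or [C [D p]]] or [C [C [D r]] and [D p]]] or [C [D false]]]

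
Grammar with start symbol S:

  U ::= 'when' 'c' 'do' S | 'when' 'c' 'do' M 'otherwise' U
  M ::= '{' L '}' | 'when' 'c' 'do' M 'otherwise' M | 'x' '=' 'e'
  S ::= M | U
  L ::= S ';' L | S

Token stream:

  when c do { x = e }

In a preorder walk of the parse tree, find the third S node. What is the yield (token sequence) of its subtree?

x = e

[S [U when c do [S [M { [L [S [M x = e]]] }]]]]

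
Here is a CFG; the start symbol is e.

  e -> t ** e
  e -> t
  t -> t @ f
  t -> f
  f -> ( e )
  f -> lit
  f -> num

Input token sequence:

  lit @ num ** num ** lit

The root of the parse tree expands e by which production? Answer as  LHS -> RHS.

[e [t [t [f lit]] @ [f num]] ** [e [t [f num]] ** [e [t [f lit]]]]]

e -> t ** e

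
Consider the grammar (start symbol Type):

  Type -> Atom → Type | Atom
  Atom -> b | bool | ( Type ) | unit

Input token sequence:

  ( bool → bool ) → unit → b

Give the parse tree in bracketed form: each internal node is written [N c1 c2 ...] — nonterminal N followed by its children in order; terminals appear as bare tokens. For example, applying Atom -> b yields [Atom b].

Type
Atom → Type
( Type ) → Type
( Atom → Type ) → Type
( bool → Type ) → Type
( bool → Atom ) → Type
( bool → bool ) → Type
( bool → bool ) → Atom → Type
( bool → bool ) → unit → Type
( bool → bool ) → unit → Atom
( bool → bool ) → unit → b

[Type [Atom ( [Type [Atom bool] → [Type [Atom bool]]] )] → [Type [Atom unit] → [Type [Atom b]]]]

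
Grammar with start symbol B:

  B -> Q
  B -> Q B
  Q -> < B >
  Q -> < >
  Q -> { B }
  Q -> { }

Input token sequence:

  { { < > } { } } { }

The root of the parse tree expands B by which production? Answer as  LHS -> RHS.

B -> Q B

[B [Q { [B [Q { [B [Q < >]] }] [B [Q { }]]] }] [B [Q { }]]]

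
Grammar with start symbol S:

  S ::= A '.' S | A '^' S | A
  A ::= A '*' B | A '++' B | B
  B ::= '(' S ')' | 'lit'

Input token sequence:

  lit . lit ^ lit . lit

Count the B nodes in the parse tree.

4

[S [A [B lit]] . [S [A [B lit]] ^ [S [A [B lit]] . [S [A [B lit]]]]]]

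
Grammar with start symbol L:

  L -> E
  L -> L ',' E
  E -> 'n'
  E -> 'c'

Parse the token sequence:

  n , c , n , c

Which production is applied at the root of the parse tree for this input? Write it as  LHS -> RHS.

L -> L ',' E

[L [L [L [L [E n]] , [E c]] , [E n]] , [E c]]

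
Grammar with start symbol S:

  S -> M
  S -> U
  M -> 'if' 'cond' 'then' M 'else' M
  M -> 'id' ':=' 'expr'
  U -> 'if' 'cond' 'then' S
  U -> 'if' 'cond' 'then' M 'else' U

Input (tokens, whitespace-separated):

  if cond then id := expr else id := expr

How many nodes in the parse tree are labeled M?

3

[S [M if cond then [M id := expr] else [M id := expr]]]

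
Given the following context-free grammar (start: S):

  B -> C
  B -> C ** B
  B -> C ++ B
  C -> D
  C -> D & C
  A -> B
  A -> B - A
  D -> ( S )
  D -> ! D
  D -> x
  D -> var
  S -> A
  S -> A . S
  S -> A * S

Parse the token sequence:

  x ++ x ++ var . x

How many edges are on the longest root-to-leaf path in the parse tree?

7

[S [A [B [C [D x]] ++ [B [C [D x]] ++ [B [C [D var]]]]]] . [S [A [B [C [D x]]]]]]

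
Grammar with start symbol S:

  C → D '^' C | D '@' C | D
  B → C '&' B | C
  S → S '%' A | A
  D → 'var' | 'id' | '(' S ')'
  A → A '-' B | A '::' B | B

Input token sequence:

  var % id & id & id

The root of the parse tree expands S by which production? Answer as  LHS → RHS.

S → S '%' A

[S [S [A [B [C [D var]]]]] % [A [B [C [D id]] & [B [C [D id]] & [B [C [D id]]]]]]]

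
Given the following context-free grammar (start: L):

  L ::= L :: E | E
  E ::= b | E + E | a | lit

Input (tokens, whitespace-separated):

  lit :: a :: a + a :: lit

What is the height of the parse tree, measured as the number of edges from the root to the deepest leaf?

5

[L [L [L [L [E lit]] :: [E a]] :: [E [E a] + [E a]]] :: [E lit]]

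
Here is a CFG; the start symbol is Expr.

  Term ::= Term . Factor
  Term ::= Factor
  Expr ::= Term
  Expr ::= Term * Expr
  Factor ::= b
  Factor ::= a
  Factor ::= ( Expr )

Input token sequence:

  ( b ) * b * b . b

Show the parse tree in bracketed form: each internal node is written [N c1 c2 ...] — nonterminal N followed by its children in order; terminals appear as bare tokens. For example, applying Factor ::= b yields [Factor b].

Expr
Term * Expr
Factor * Expr
( Expr ) * Expr
( Term ) * Expr
( Factor ) * Expr
( b ) * Expr
( b ) * Term * Expr
( b ) * Factor * Expr
( b ) * b * Expr
( b ) * b * Term
( b ) * b * Term . Factor
( b ) * b * Factor . Factor
( b ) * b * b . Factor
( b ) * b * b . b

[Expr [Term [Factor ( [Expr [Term [Factor b]]] )]] * [Expr [Term [Factor b]] * [Expr [Term [Term [Factor b]] . [Factor b]]]]]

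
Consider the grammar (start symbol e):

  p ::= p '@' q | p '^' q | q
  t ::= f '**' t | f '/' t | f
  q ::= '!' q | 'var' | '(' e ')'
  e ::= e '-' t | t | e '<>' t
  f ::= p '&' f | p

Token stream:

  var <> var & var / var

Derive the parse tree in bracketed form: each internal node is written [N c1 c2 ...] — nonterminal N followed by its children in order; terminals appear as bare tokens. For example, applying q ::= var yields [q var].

[e [e [t [f [p [q var]]]]] <> [t [f [p [q var]] & [f [p [q var]]]] / [t [f [p [q var]]]]]]

e
e <> t
t <> t
f <> t
p <> t
q <> t
var <> t
var <> f / t
var <> p & f / t
var <> q & f / t
var <> var & f / t
var <> var & p / t
var <> var & q / t
var <> var & var / t
var <> var & var / f
var <> var & var / p
var <> var & var / q
var <> var & var / var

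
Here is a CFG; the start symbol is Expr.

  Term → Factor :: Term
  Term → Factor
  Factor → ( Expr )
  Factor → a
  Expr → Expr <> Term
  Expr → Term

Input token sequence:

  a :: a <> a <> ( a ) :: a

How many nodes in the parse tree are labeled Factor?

6

[Expr [Expr [Expr [Term [Factor a] :: [Term [Factor a]]]] <> [Term [Factor a]]] <> [Term [Factor ( [Expr [Term [Factor a]]] )] :: [Term [Factor a]]]]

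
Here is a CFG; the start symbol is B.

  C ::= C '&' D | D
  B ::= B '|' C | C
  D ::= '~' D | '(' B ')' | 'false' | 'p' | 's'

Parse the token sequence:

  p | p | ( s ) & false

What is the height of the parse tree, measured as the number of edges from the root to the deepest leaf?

[B [B [B [C [D p]]] | [C [D p]]] | [C [C [D ( [B [C [D s]]] )]] & [D false]]]

7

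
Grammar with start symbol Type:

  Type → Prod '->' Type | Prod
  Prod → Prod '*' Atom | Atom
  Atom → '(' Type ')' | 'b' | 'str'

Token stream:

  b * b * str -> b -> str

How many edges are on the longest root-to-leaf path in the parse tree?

5

[Type [Prod [Prod [Prod [Atom b]] * [Atom b]] * [Atom str]] -> [Type [Prod [Atom b]] -> [Type [Prod [Atom str]]]]]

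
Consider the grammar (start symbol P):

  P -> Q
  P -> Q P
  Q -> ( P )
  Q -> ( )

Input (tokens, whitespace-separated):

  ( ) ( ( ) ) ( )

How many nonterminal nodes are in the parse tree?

[P [Q ( )] [P [Q ( [P [Q ( )]] )] [P [Q ( )]]]]

8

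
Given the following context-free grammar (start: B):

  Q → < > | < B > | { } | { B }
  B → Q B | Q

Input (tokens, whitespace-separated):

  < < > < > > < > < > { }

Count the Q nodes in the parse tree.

[B [Q < [B [Q < >] [B [Q < >]]] >] [B [Q < >] [B [Q < >] [B [Q { }]]]]]

6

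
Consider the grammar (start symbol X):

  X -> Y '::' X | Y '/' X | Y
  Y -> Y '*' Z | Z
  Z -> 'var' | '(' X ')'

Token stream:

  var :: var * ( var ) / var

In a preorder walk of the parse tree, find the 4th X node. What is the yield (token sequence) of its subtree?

var

[X [Y [Z var]] :: [X [Y [Y [Z var]] * [Z ( [X [Y [Z var]]] )]] / [X [Y [Z var]]]]]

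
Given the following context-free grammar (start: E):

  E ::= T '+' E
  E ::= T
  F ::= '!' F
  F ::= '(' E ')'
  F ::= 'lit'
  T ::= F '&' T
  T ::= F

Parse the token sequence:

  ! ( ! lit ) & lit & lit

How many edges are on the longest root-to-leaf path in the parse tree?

8

[E [T [F ! [F ( [E [T [F ! [F lit]]]] )]] & [T [F lit] & [T [F lit]]]]]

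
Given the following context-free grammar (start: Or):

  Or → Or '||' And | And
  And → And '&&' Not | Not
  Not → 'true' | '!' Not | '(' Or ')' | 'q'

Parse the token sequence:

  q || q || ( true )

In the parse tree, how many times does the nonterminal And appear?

4

[Or [Or [Or [And [Not q]]] || [And [Not q]]] || [And [Not ( [Or [And [Not true]]] )]]]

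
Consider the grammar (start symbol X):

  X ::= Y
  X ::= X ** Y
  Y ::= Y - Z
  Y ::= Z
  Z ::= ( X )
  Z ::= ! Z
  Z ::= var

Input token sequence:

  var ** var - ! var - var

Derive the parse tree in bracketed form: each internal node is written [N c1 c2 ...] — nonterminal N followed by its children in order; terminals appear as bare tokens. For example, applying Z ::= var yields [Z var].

[X [X [Y [Z var]]] ** [Y [Y [Y [Z var]] - [Z ! [Z var]]] - [Z var]]]

X
X ** Y
Y ** Y
Z ** Y
var ** Y
var ** Y - Z
var ** Y - Z - Z
var ** Z - Z - Z
var ** var - Z - Z
var ** var - ! Z - Z
var ** var - ! var - Z
var ** var - ! var - var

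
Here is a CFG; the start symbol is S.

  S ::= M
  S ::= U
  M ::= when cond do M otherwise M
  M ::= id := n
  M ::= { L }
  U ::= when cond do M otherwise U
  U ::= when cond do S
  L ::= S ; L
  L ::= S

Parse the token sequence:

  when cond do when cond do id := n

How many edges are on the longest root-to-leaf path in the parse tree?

[S [U when cond do [S [U when cond do [S [M id := n]]]]]]

6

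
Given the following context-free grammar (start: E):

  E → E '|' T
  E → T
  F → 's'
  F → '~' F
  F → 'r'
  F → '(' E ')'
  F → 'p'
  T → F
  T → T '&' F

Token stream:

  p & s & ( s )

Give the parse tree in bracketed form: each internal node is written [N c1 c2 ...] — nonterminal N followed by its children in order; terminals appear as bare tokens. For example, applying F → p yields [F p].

[E [T [T [T [F p]] & [F s]] & [F ( [E [T [F s]]] )]]]

E
T
T & F
T & F & F
F & F & F
p & F & F
p & s & F
p & s & ( E )
p & s & ( T )
p & s & ( F )
p & s & ( s )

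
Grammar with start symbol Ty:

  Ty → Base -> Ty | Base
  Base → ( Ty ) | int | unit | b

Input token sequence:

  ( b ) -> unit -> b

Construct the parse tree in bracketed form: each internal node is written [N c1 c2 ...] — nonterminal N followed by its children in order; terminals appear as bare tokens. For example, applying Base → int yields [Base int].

[Ty [Base ( [Ty [Base b]] )] -> [Ty [Base unit] -> [Ty [Base b]]]]

Ty
Base -> Ty
( Ty ) -> Ty
( Base ) -> Ty
( b ) -> Ty
( b ) -> Base -> Ty
( b ) -> unit -> Ty
( b ) -> unit -> Base
( b ) -> unit -> b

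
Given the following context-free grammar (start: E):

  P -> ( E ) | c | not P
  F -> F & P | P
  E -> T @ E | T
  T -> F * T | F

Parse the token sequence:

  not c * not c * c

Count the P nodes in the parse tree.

[E [T [F [P not [P c]]] * [T [F [P not [P c]]] * [T [F [P c]]]]]]

5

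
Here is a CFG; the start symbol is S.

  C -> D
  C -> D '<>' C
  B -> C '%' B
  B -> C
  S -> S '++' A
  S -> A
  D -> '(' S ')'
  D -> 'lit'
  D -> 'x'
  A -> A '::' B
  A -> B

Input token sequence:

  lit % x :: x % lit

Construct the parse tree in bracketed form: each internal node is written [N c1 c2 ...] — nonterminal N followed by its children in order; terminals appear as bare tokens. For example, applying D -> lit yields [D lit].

S
A
A :: B
B :: B
C % B :: B
D % B :: B
lit % B :: B
lit % C :: B
lit % D :: B
lit % x :: B
lit % x :: C % B
lit % x :: D % B
lit % x :: x % B
lit % x :: x % C
lit % x :: x % D
lit % x :: x % lit

[S [A [A [B [C [D lit]] % [B [C [D x]]]]] :: [B [C [D x]] % [B [C [D lit]]]]]]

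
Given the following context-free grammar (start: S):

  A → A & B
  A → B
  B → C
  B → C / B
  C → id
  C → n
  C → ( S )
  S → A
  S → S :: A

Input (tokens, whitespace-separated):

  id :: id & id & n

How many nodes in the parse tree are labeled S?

[S [S [A [B [C id]]]] :: [A [A [A [B [C id]]] & [B [C id]]] & [B [C n]]]]

2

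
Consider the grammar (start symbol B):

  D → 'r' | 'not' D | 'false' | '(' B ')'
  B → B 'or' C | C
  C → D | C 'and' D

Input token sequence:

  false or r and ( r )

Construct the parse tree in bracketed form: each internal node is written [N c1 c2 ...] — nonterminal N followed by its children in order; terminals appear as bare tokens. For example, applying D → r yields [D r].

[B [B [C [D false]]] or [C [C [D r]] and [D ( [B [C [D r]]] )]]]

B
B or C
C or C
D or C
false or C
false or C and D
false or D and D
false or r and D
false or r and ( B )
false or r and ( C )
false or r and ( D )
false or r and ( r )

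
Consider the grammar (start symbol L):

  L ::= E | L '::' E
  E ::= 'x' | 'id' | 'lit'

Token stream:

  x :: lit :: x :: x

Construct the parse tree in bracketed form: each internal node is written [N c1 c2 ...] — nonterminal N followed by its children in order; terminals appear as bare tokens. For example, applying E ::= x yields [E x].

[L [L [L [L [E x]] :: [E lit]] :: [E x]] :: [E x]]

L
L :: E
L :: E :: E
L :: E :: E :: E
E :: E :: E :: E
x :: E :: E :: E
x :: lit :: E :: E
x :: lit :: x :: E
x :: lit :: x :: x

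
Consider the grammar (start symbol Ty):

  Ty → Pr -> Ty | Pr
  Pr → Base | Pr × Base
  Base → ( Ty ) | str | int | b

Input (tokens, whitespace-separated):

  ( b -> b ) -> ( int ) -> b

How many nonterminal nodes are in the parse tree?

18

[Ty [Pr [Base ( [Ty [Pr [Base b]] -> [Ty [Pr [Base b]]]] )]] -> [Ty [Pr [Base ( [Ty [Pr [Base int]]] )]] -> [Ty [Pr [Base b]]]]]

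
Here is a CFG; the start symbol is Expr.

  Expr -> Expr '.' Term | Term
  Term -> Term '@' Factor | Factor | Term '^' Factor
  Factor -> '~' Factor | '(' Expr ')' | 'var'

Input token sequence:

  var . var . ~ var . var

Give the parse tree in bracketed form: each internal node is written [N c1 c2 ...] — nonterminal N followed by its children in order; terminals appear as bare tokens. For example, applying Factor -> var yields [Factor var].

Expr
Expr . Term
Expr . Term . Term
Expr . Term . Term . Term
Term . Term . Term . Term
Factor . Term . Term . Term
var . Term . Term . Term
var . Factor . Term . Term
var . var . Term . Term
var . var . Factor . Term
var . var . ~ Factor . Term
var . var . ~ var . Term
var . var . ~ var . Factor
var . var . ~ var . var

[Expr [Expr [Expr [Expr [Term [Factor var]]] . [Term [Factor var]]] . [Term [Factor ~ [Factor var]]]] . [Term [Factor var]]]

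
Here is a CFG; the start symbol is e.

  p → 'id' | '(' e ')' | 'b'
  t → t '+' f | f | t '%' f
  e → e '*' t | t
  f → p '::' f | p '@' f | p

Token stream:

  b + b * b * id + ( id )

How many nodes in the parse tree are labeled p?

[e [e [e [t [t [f [p b]]] + [f [p b]]]] * [t [f [p b]]]] * [t [t [f [p id]]] + [f [p ( [e [t [f [p id]]]] )]]]]

6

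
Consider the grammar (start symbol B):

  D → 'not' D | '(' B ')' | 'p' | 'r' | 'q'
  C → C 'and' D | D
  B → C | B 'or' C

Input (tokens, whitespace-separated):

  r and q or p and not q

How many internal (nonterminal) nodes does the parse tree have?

11

[B [B [C [C [D r]] and [D q]]] or [C [C [D p]] and [D not [D q]]]]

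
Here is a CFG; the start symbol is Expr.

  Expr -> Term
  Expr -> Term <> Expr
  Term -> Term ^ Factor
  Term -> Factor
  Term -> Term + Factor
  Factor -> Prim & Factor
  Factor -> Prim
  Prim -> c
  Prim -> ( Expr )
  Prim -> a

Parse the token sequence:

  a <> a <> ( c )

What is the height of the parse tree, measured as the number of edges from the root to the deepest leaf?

10

[Expr [Term [Factor [Prim a]]] <> [Expr [Term [Factor [Prim a]]] <> [Expr [Term [Factor [Prim ( [Expr [Term [Factor [Prim c]]]] )]]]]]]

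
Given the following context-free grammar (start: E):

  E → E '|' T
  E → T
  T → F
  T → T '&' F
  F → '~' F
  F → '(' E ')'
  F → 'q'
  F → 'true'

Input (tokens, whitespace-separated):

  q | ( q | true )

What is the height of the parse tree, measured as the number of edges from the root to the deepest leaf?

[E [E [T [F q]]] | [T [F ( [E [E [T [F q]]] | [T [F true]]] )]]]

7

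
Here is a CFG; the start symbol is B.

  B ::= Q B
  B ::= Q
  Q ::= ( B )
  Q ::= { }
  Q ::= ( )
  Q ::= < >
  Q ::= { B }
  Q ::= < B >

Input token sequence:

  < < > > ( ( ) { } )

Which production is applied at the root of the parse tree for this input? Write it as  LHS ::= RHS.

B ::= Q B

[B [Q < [B [Q < >]] >] [B [Q ( [B [Q ( )] [B [Q { }]]] )]]]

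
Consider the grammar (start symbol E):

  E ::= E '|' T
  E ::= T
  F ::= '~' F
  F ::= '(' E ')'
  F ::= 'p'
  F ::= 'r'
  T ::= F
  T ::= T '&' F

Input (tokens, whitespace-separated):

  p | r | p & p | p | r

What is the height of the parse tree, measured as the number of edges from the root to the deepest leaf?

7

[E [E [E [E [E [T [F p]]] | [T [F r]]] | [T [T [F p]] & [F p]]] | [T [F p]]] | [T [F r]]]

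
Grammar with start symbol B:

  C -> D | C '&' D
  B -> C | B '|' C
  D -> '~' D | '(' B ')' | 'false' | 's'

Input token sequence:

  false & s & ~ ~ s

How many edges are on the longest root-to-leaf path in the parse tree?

5

[B [C [C [C [D false]] & [D s]] & [D ~ [D ~ [D s]]]]]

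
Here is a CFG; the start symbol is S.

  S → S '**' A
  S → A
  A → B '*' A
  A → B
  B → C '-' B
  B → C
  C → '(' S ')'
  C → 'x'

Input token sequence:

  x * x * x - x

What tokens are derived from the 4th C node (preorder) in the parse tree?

x

[S [A [B [C x]] * [A [B [C x]] * [A [B [C x] - [B [C x]]]]]]]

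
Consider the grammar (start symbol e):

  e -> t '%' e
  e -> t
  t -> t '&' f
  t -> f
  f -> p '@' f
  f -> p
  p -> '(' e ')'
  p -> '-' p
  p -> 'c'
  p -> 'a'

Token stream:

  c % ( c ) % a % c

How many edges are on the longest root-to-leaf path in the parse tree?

[e [t [f [p c]]] % [e [t [f [p ( [e [t [f [p c]]]] )]]] % [e [t [f [p a]]] % [e [t [f [p c]]]]]]]

9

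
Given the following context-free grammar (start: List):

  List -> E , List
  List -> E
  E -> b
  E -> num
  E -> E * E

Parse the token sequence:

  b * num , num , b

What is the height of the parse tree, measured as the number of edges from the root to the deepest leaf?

4

[List [E [E b] * [E num]] , [List [E num] , [List [E b]]]]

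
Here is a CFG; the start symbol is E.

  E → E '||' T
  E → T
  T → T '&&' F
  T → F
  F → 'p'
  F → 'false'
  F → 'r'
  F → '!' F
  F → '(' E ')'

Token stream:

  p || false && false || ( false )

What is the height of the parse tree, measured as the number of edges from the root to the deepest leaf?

[E [E [E [T [F p]]] || [T [T [F false]] && [F false]]] || [T [F ( [E [T [F false]]] )]]]

6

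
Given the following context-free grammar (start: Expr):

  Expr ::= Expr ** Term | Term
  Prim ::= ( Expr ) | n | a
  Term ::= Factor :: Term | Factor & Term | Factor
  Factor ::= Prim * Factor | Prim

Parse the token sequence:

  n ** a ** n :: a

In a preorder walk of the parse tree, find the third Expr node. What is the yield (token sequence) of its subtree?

[Expr [Expr [Expr [Term [Factor [Prim n]]]] ** [Term [Factor [Prim a]]]] ** [Term [Factor [Prim n]] :: [Term [Factor [Prim a]]]]]

n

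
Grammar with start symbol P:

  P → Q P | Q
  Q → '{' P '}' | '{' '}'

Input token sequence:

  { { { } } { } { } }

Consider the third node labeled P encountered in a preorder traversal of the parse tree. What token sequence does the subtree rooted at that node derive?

{ }

[P [Q { [P [Q { [P [Q { }]] }] [P [Q { }] [P [Q { }]]]] }]]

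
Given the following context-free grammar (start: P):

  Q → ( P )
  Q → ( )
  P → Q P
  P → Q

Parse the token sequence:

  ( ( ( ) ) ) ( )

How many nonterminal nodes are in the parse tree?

[P [Q ( [P [Q ( [P [Q ( )]] )]] )] [P [Q ( )]]]

8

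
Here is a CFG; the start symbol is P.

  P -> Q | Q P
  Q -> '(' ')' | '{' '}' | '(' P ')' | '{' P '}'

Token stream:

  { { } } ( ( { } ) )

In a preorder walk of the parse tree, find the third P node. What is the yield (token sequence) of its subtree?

( ( { } ) )

[P [Q { [P [Q { }]] }] [P [Q ( [P [Q ( [P [Q { }]] )]] )]]]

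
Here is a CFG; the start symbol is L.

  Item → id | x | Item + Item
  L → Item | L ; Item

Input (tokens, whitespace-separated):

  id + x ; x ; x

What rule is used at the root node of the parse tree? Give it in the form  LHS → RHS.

[L [L [L [Item [Item id] + [Item x]]] ; [Item x]] ; [Item x]]

L → L ; Item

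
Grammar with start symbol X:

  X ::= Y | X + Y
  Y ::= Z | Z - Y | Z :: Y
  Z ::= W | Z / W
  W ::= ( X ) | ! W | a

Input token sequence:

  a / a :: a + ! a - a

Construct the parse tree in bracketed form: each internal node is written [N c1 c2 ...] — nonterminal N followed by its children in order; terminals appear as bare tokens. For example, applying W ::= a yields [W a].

X
X + Y
Y + Y
Z :: Y + Y
Z / W :: Y + Y
W / W :: Y + Y
a / W :: Y + Y
a / a :: Y + Y
a / a :: Z + Y
a / a :: W + Y
a / a :: a + Y
a / a :: a + Z - Y
a / a :: a + W - Y
a / a :: a + ! W - Y
a / a :: a + ! a - Y
a / a :: a + ! a - Z
a / a :: a + ! a - W
a / a :: a + ! a - a

[X [X [Y [Z [Z [W a]] / [W a]] :: [Y [Z [W a]]]]] + [Y [Z [W ! [W a]]] - [Y [Z [W a]]]]]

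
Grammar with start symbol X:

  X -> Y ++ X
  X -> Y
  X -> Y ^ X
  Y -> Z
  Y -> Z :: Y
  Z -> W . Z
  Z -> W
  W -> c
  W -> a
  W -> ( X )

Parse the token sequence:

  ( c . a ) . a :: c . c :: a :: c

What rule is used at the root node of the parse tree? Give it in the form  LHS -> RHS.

X -> Y

[X [Y [Z [W ( [X [Y [Z [W c] . [Z [W a]]]]] )] . [Z [W a]]] :: [Y [Z [W c] . [Z [W c]]] :: [Y [Z [W a]] :: [Y [Z [W c]]]]]]]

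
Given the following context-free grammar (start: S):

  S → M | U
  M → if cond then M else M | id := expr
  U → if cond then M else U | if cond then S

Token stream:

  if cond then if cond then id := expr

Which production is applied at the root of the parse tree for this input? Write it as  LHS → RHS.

[S [U if cond then [S [U if cond then [S [M id := expr]]]]]]

S → U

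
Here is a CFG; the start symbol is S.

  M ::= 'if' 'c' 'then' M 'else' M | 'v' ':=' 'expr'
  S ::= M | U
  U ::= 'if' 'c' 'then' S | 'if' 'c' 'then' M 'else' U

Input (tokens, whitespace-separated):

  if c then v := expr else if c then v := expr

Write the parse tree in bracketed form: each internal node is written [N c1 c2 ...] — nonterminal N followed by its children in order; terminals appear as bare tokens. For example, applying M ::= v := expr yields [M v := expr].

[S [U if c then [M v := expr] else [U if c then [S [M v := expr]]]]]

S
U
if c then M else U
if c then v := expr else U
if c then v := expr else if c then S
if c then v := expr else if c then M
if c then v := expr else if c then v := expr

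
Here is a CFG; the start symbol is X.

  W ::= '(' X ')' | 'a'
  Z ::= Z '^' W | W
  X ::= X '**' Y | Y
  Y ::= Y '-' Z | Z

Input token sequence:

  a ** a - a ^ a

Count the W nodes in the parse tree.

[X [X [Y [Z [W a]]]] ** [Y [Y [Z [W a]]] - [Z [Z [W a]] ^ [W a]]]]

4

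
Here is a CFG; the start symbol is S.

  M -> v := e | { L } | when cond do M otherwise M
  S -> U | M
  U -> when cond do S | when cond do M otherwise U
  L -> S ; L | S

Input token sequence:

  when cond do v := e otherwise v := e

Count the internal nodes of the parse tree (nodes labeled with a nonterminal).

[S [M when cond do [M v := e] otherwise [M v := e]]]

4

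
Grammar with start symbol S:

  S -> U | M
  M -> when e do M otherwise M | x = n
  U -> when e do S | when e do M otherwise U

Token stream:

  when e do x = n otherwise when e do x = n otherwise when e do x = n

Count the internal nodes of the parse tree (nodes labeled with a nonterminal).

8

[S [U when e do [M x = n] otherwise [U when e do [M x = n] otherwise [U when e do [S [M x = n]]]]]]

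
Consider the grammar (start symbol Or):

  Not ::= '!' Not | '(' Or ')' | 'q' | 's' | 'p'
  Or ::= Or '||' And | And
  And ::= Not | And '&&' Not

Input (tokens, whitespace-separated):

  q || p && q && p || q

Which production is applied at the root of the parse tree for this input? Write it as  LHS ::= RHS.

Or ::= Or '||' And

[Or [Or [Or [And [Not q]]] || [And [And [And [Not p]] && [Not q]] && [Not p]]] || [And [Not q]]]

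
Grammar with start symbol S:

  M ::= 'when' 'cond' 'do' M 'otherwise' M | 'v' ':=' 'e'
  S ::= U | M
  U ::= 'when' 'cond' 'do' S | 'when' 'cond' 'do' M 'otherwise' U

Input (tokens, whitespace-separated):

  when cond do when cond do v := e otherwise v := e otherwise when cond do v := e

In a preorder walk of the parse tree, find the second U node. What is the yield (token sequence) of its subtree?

when cond do v := e

[S [U when cond do [M when cond do [M v := e] otherwise [M v := e]] otherwise [U when cond do [S [M v := e]]]]]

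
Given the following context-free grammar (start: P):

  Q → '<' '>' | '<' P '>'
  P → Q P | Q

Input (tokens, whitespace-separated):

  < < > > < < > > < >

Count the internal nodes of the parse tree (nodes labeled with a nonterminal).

10

[P [Q < [P [Q < >]] >] [P [Q < [P [Q < >]] >] [P [Q < >]]]]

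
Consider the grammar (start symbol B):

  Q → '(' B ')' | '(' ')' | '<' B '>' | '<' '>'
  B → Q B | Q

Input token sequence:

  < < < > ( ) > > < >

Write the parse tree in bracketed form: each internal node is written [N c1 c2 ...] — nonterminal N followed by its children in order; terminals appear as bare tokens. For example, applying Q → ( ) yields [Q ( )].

B
Q B
< B > B
< Q > B
< < B > > B
< < Q B > > B
< < < > B > > B
< < < > Q > > B
< < < > ( ) > > B
< < < > ( ) > > Q
< < < > ( ) > > < >

[B [Q < [B [Q < [B [Q < >] [B [Q ( )]]] >]] >] [B [Q < >]]]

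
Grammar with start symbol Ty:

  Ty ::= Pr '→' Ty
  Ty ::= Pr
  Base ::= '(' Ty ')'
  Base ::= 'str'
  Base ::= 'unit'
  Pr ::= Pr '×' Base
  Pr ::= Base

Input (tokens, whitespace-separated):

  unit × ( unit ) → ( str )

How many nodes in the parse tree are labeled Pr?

5

[Ty [Pr [Pr [Base unit]] × [Base ( [Ty [Pr [Base unit]]] )]] → [Ty [Pr [Base ( [Ty [Pr [Base str]]] )]]]]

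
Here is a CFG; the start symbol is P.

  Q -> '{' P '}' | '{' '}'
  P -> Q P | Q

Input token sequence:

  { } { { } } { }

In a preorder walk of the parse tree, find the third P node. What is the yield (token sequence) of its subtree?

[P [Q { }] [P [Q { [P [Q { }]] }] [P [Q { }]]]]

{ }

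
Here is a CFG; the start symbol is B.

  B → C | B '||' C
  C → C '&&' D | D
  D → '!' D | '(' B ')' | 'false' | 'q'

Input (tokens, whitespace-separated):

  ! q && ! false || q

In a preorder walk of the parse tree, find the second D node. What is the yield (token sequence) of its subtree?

[B [B [C [C [D ! [D q]]] && [D ! [D false]]]] || [C [D q]]]

q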